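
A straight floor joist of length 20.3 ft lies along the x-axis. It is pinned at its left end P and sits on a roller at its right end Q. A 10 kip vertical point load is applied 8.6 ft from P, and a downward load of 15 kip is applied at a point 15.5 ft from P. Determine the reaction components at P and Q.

P_x = 0, P_y = 9.310 kip, Q_y = 15.69 kip

Taking moments about P: Q_y·20.3 − 10·8.6 − 15·15.5 = 0 → Q_y = 318.5/20.3 = 15.6897 ≈ 15.69 kip.
ΣF_y = 0: P_y + 15.6897 − 10 − 15 = 0 → P_y = 9.310 kip.
ΣF_x = 0: no horizontal applied forces, so P_x = 0.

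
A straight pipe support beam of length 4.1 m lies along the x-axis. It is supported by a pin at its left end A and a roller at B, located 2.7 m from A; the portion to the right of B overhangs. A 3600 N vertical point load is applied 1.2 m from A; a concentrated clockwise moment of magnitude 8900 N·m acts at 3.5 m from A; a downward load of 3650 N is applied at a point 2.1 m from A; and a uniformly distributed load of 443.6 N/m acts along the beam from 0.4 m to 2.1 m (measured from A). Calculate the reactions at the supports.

A_x = 0, A_y = -80.19 N, B_y = 8084 N

Resultant of the distributed load: 443.6 × 1.7 = 754.12 N at 1.25 m from A.
Moments about A: B_y·2.7 − 3600·1.2 − 8900 − 3650·2.1 − (443.6·1.7)·1.25 = 0 → B_y = 21827.65/2.7 = 8084.31 ≈ 8084 N.
ΣF_y = 0: A_y + 8084.31 − 3600 − 3650 − 443.6·1.7 = 0 → A_y = -80.19 N.
ΣF_x = 0: no horizontal applied forces, so A_x = 0.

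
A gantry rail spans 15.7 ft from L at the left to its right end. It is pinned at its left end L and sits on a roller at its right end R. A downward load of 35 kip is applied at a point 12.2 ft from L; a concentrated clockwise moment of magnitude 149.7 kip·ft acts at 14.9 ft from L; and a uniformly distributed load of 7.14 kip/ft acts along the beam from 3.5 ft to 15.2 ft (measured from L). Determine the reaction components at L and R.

L_x = 0, L_y = 32.06 kip, R_y = 86.48 kip

Resultant of the distributed load: 7.14 × 11.7 = 83.538 kip at 9.35 ft from L.
ΣM about L: R_y·15.7 − 35·12.2 − 149.7 − (7.14·11.7)·9.35 = 0 → R_y = 1357.7803/15.7 = 86.4828 ≈ 86.48 kip.
ΣF_y = 0: L_y + 86.4828 − 35 − 7.14·11.7 = 0 → L_y = 32.06 kip.
ΣF_x = 0: no horizontal applied forces, so L_x = 0.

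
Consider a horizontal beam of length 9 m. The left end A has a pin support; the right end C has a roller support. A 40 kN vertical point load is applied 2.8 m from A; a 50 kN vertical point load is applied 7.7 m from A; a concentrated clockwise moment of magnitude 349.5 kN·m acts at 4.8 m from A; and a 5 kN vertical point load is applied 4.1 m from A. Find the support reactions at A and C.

A_x = 0, A_y = -1.333 kN, C_y = 96.33 kN

Taking moments about A: C_y·9 − 40·2.8 − 50·7.7 − 349.5 − 5·4.1 = 0 → C_y = 867/9 = 96.3333 ≈ 96.33 kN.
ΣF_y = 0: A_y + 96.3333 − 40 − 50 − 5 = 0 → A_y = -1.333 kN.
ΣF_x = 0: no horizontal applied forces, so A_x = 0.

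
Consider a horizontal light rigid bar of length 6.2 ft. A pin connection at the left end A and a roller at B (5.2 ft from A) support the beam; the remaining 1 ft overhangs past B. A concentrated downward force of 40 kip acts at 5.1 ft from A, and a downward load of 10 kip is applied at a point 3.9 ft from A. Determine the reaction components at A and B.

Taking moments about A: B_y·5.2 − 40·5.1 − 10·3.9 = 0 → B_y = 243/5.2 = 46.7308 ≈ 46.73 kip.
ΣF_y = 0: A_y + 46.7308 − 40 − 10 = 0 → A_y = 3.269 kip.
ΣF_x = 0: no horizontal applied forces, so A_x = 0.

A_x = 0, A_y = 3.269 kip, B_y = 46.73 kip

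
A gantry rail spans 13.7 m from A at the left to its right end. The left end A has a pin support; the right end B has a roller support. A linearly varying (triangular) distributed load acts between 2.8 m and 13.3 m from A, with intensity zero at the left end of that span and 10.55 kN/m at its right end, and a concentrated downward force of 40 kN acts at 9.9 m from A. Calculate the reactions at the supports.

Resultant of the triangular load: ½ × 10.55 × 10.5 = 55.3875 kN, acting at 9.8 m from A (one-third of the span from the peak).
Taking moments about A: B_y·13.7 − (½·10.55·10.5)·9.8 − 40·9.9 = 0 → B_y = 938.7975/13.7 = 68.5254 ≈ 68.53 kN.
ΣF_y = 0: A_y + 68.5254 − ½·10.55·10.5 − 40 = 0 → A_y = 26.86 kN.
ΣF_x = 0: no horizontal applied forces, so A_x = 0.

A_x = 0, A_y = 26.86 kN, B_y = 68.53 kN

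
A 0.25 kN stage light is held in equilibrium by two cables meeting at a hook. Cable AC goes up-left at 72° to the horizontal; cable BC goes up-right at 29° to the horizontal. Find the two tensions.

T_AC = 0.2227 kN, T_BC = 0.07870 kN

ΣF_x = 0: −T_AC·cos72° + T_BC·cos29° = 0 → T_BC = 0.353316·T_AC.
ΣF_y = 0: T_AC·sin72° + T_BC·sin29° = 0.25.
Substitute: T_AC·(0.951057 + 0.353316·0.48481) = 0.25 → T_AC = 0.222747 ≈ 0.2227 kN.
Then T_BC = 0.353316 × 0.222747 = 0.07870 kN.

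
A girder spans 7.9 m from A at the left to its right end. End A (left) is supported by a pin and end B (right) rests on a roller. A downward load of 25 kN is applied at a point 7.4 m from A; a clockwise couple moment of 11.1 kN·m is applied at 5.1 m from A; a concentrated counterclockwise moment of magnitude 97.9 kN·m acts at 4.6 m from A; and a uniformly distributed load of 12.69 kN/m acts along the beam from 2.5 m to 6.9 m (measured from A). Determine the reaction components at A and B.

Resultant of the distributed load: 12.69 × 4.4 = 55.836 kN at 4.7 m from A.
Moments about A: B_y·7.9 − 25·7.4 − 11.1 + 97.9 − (12.69·4.4)·4.7 = 0 → B_y = 360.6292/7.9 = 45.6493 ≈ 45.65 kN.
ΣF_y = 0: A_y + 45.6493 − 25 − 12.69·4.4 = 0 → A_y = 35.19 kN.
ΣF_x = 0: no horizontal applied forces, so A_x = 0.

A_x = 0, A_y = 35.19 kN, B_y = 45.65 kN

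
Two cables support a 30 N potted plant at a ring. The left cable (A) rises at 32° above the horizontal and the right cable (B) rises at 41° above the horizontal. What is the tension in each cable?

T_A = 23.68 N, T_B = 26.60 N

ΣF_x = 0: −T_A·cos32° + T_B·cos41° = 0 → T_B = 1.12367·T_A.
ΣF_y = 0: T_A·sin32° + T_B·sin41° = 30.
Substitute: T_A·(0.529919 + 1.12367·0.656059) = 30 → T_A = 23.6759 ≈ 23.68 N.
Then T_B = 1.12367 × 23.6759 = 26.60 N.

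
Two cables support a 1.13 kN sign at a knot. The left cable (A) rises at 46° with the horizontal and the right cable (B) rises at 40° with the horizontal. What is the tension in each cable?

T_A = 0.8677 kN, T_B = 0.7869 kN

ΣF_x = 0: −T_A·cos46° + T_B·cos40° = 0 → T_B = 0.906812·T_A.
ΣF_y = 0: T_A·sin46° + T_B·sin40° = 1.13.
Substitute: T_A·(0.71934 + 0.906812·0.642788) = 1.13 → T_A = 0.867744 ≈ 0.8677 kN.
Then T_B = 0.906812 × 0.867744 = 0.7869 kN.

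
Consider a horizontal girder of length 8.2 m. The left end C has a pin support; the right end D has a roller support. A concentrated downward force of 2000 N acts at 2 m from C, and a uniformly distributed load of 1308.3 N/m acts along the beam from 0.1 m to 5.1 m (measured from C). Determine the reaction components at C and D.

Resultant of the distributed load: 1308.3 × 5 = 6541.5 N at 2.6 m from C.
Taking moments about C: D_y·8.2 − 2000·2 − (1308.3·5)·2.6 = 0 → D_y = 21007.9/8.2 = 2561.94 ≈ 2562 N.
ΣF_y = 0: C_y + 2561.94 − 2000 − 1308.3·5 = 0 → C_y = 5980 N.
ΣF_x = 0: no horizontal applied forces, so C_x = 0.

C_x = 0, C_y = 5980 N, D_y = 2562 N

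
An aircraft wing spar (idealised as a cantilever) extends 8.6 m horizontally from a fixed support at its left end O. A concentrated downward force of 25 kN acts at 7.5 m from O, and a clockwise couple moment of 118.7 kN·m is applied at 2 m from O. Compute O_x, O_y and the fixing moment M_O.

O_x = 0, O_y = 25.00 kN, M_O = 306.2 kN·m

ΣF_x = 0: O_x = 0.
ΣF_y = 0: O_y − 25 = 0 → O_y = 25.00 kN.
ΣM about O: M_O − 25·7.5 − 118.7 = 0 → M_O = 306.2 kN·m.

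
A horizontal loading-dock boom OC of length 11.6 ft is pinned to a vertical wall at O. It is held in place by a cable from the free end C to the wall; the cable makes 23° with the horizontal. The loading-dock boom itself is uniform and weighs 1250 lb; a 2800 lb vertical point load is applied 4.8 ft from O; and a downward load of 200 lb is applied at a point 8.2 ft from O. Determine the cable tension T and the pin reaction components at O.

T = 4927 lb, O_x = 4535 lb, O_y = 2325 lb

ΣM about O: T·sin23°·11.6 − 1250·5.8 − 2800·4.8 − 200·8.2 = 0 → T = 22330/(11.6·0.390731) = 4926.66 ≈ 4927 lb.
ΣF_x = 0: O_x − T·cos23° = 0 → O_x = 4926.66 × 0.920505 = 4535 lb.
ΣF_y = 0: O_y + T·sin23° − 1250 − 2800 − 200 = 0 → O_y = 4250 − 4926.66 × 0.390731 = 2325 lb.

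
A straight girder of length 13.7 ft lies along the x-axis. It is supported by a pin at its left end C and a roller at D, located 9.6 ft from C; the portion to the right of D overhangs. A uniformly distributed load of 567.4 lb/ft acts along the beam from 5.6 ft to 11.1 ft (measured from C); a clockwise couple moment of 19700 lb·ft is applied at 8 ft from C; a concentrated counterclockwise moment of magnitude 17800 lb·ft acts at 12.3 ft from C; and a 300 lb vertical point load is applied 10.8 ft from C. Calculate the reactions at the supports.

Resultant of the distributed load: 567.4 × 5.5 = 3120.7 lb at 8.35 ft from C.
Moments about C: D_y·9.6 − (567.4·5.5)·8.35 − 19700 + 17800 − 300·10.8 = 0 → D_y = 31197.845/9.6 = 3249.78 ≈ 3250 lb.
ΣF_y = 0: C_y + 3249.78 − 567.4·5.5 − 300 = 0 → C_y = 170.9 lb.
ΣF_x = 0: no horizontal applied forces, so C_x = 0.

C_x = 0, C_y = 170.9 lb, D_y = 3250 lb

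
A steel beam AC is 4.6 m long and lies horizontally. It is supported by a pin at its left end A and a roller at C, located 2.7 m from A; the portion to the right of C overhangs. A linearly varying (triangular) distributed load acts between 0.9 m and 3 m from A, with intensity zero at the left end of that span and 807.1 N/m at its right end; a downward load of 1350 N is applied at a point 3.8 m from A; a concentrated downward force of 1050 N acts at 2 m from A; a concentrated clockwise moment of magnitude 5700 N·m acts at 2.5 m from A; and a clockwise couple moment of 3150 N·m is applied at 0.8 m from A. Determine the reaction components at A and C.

A_x = 0, A_y = -3430 N, C_y = 6677 N

Resultant of the triangular load: ½ × 807.1 × 2.1 = 847.455 N, acting at 2.3 m from A (one-third of the span from the peak).
Taking moments about A: C_y·2.7 − (½·807.1·2.1)·2.3 − 1350·3.8 − 1050·2 − 5700 − 3150 = 0 → C_y = 18029.1465/2.7 = 6677.46 ≈ 6677 N.
ΣF_y = 0: A_y + 6677.46 − ½·807.1·2.1 − 1350 − 1050 = 0 → A_y = -3430 N.
ΣF_x = 0: no horizontal applied forces, so A_x = 0.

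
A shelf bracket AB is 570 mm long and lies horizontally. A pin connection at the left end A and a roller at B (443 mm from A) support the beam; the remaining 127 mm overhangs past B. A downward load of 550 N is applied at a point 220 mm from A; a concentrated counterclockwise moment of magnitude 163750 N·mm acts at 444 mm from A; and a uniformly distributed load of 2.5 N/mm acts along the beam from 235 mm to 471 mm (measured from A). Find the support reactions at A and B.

Resultant of the distributed load: 2.5 × 236 = 590 N at 353 mm from A.
ΣM about A: B_y·443 − 550·220 + 163750 − (2.5·236)·353 = 0 → B_y = 165520/443 = 373.634 ≈ 373.6 N.
ΣF_y = 0: A_y + 373.634 − 550 − 2.5·236 = 0 → A_y = 766.4 N.
ΣF_x = 0: no horizontal applied forces, so A_x = 0.

A_x = 0, A_y = 766.4 N, B_y = 373.6 N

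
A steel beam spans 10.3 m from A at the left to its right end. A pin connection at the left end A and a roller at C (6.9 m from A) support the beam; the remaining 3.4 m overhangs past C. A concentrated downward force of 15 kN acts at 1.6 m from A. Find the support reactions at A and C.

A_x = 0, A_y = 11.52 kN, C_y = 3.478 kN

Moments about A: C_y·6.9 − 15·1.6 = 0 → C_y = 24/6.9 = 3.47826 ≈ 3.478 kN.
ΣF_y = 0: A_y + 3.47826 − 15 = 0 → A_y = 11.52 kN.
ΣF_x = 0: no horizontal applied forces, so A_x = 0.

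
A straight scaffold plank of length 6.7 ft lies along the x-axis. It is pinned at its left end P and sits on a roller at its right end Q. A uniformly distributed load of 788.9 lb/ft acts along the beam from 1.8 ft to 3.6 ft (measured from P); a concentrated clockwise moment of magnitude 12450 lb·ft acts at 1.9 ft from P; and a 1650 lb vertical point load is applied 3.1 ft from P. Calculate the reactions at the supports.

P_x = 0, P_y = -123.9 lb, Q_y = 3194 lb

Resultant of the distributed load: 788.9 × 1.8 = 1420.02 lb at 2.7 ft from P.
Moments about P: Q_y·6.7 − (788.9·1.8)·2.7 − 12450 − 1650·3.1 = 0 → Q_y = 21399.054/6.7 = 3193.89 ≈ 3194 lb.
ΣF_y = 0: P_y + 3193.89 − 788.9·1.8 − 1650 = 0 → P_y = -123.9 lb.
ΣF_x = 0: no horizontal applied forces, so P_x = 0.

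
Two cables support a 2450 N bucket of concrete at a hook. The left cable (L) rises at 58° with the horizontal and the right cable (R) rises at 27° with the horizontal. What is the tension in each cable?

ΣF_x = 0: −T_L·cos58° + T_R·cos27° = 0 → T_R = 0.594742·T_L.
ΣF_y = 0: T_L·sin58° + T_R·sin27° = 2450.
Substitute: T_L·(0.848048 + 0.594742·0.45399) = 2450 → T_L = 2191.31 ≈ 2191 N.
Then T_R = 0.594742 × 2191.31 = 1303 N.

T_L = 2191 N, T_R = 1303 N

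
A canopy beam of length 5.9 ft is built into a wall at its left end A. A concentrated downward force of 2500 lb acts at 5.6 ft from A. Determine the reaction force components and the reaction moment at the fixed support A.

A_x = 0, A_y = 2500 lb, M_A = 14000 lb·ft

ΣF_x = 0: A_x = 0.
ΣF_y = 0: A_y − 2500 = 0 → A_y = 2500 lb.
ΣM about A: M_A − 2500·5.6 = 0 → M_A = 14000 lb·ft.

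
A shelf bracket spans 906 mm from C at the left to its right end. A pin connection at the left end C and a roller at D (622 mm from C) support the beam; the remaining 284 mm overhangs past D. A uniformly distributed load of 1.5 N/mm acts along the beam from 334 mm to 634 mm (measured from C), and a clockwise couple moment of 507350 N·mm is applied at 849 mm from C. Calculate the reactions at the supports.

C_x = 0, C_y = -715.8 N, D_y = 1166 N

Resultant of the distributed load: 1.5 × 300 = 450 N at 484 mm from C.
Taking moments about C: D_y·622 − (1.5·300)·484 − 507350 = 0 → D_y = 725150/622 = 1165.84 ≈ 1166 N.
ΣF_y = 0: C_y + 1165.84 − 1.5·300 = 0 → C_y = -715.8 N.
ΣF_x = 0: no horizontal applied forces, so C_x = 0.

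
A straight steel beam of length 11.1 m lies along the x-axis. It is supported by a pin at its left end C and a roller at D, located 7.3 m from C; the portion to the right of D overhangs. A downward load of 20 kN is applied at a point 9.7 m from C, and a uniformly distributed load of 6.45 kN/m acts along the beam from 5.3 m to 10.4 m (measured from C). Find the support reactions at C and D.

Resultant of the distributed load: 6.45 × 5.1 = 32.895 kN at 7.85 m from C.
Taking moments about C: D_y·7.3 − 20·9.7 − (6.45·5.1)·7.85 = 0 → D_y = 452.22575/7.3 = 61.9487 ≈ 61.95 kN.
ΣF_y = 0: C_y + 61.9487 − 20 − 6.45·5.1 = 0 → C_y = -9.054 kN.
ΣF_x = 0: no horizontal applied forces, so C_x = 0.

C_x = 0, C_y = -9.054 kN, D_y = 61.95 kN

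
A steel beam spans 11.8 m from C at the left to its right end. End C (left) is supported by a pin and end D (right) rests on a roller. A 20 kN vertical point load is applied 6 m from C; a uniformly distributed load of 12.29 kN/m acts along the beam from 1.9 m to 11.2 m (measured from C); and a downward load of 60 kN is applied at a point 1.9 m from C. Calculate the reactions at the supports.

C_x = 0, C_y = 111.0 kN, D_y = 83.28 kN

Resultant of the distributed load: 12.29 × 9.3 = 114.297 kN at 6.55 m from C.
ΣM about C: D_y·11.8 − 20·6 − (12.29·9.3)·6.55 − 60·1.9 = 0 → D_y = 982.64535/11.8 = 83.275 ≈ 83.28 kN.
ΣF_y = 0: C_y + 83.275 − 20 − 12.29·9.3 − 60 = 0 → C_y = 111.0 kN.
ΣF_x = 0: no horizontal applied forces, so C_x = 0.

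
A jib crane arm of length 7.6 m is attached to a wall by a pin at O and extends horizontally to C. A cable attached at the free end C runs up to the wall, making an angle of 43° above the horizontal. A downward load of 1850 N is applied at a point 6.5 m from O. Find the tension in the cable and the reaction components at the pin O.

T = 2320 N, O_x = 1697 N, O_y = 267.8 N

ΣM about O: T·sin43°·7.6 − 1850·6.5 = 0 → T = 12025/(7.6·0.681998) = 2320 N.
ΣF_x = 0: O_x − T·cos43° = 0 → O_x = 2320 × 0.731354 = 1697 N.
ΣF_y = 0: O_y + T·sin43° − 1850 = 0 → O_y = 1850 − 2320 × 0.681998 = 267.8 N.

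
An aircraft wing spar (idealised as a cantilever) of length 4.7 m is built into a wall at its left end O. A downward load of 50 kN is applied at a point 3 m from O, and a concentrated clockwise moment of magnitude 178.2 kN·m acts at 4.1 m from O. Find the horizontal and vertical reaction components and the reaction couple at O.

O_x = 0, O_y = 50.00 kN, M_O = 328.2 kN·m

ΣF_x = 0: O_x = 0.
ΣF_y = 0: O_y − 50 = 0 → O_y = 50.00 kN.
ΣM about O: M_O − 50·3 − 178.2 = 0 → M_O = 328.2 kN·m.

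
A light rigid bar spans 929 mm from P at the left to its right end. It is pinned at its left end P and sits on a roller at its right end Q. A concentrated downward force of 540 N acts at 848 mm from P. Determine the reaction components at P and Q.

P_x = 0, P_y = 47.08 N, Q_y = 492.9 N

Moments about P: Q_y·929 − 540·848 = 0 → Q_y = 457920/929 = 492.917 ≈ 492.9 N.
ΣF_y = 0: P_y + 492.917 − 540 = 0 → P_y = 47.08 N.
ΣF_x = 0: no horizontal applied forces, so P_x = 0.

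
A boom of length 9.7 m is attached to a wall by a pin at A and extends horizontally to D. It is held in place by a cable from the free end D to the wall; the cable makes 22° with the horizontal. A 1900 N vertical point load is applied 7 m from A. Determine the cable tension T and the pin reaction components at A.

T = 3660 N, A_x = 3394 N, A_y = 528.9 N

ΣM about A: T·sin22°·9.7 − 1900·7 = 0 → T = 13300/(9.7·0.374607) = 3660.19 ≈ 3660 N.
ΣF_x = 0: A_x − T·cos22° = 0 → A_x = 3660.19 × 0.927184 = 3394 N.
ΣF_y = 0: A_y + T·sin22° − 1900 = 0 → A_y = 1900 − 3660.19 × 0.374607 = 528.9 N.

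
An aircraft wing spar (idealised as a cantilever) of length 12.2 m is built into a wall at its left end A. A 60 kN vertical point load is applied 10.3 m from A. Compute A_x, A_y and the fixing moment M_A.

ΣF_x = 0: A_x = 0.
ΣF_y = 0: A_y − 60 = 0 → A_y = 60.00 kN.
ΣM about A: M_A − 60·10.3 = 0 → M_A = 618.0 kN·m.

A_x = 0, A_y = 60.00 kN, M_A = 618.0 kN·m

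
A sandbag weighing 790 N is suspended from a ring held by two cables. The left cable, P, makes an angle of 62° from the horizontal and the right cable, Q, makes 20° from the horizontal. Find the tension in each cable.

ΣF_x = 0: −T_P·cos62° + T_Q·cos20° = 0 → T_Q = 0.499601·T_P.
ΣF_y = 0: T_P·sin62° + T_Q·sin20° = 790.
Substitute: T_P·(0.882948 + 0.499601·0.34202) = 790 → T_P = 749.653 ≈ 749.7 N.
Then T_Q = 0.499601 × 749.653 = 374.5 N.

T_P = 749.7 N, T_Q = 374.5 N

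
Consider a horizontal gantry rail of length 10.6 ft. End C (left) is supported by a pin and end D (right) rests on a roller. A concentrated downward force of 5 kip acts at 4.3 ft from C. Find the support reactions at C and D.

C_x = 0, C_y = 2.972 kip, D_y = 2.028 kip

Taking moments about C: D_y·10.6 − 5·4.3 = 0 → D_y = 21.5/10.6 = 2.0283 ≈ 2.028 kip.
ΣF_y = 0: C_y + 2.0283 − 5 = 0 → C_y = 2.972 kip.
ΣF_x = 0: no horizontal applied forces, so C_x = 0.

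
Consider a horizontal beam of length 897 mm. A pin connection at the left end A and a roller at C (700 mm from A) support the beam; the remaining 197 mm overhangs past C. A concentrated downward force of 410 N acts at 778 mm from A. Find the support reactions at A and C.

Taking moments about A: C_y·700 − 410·778 = 0 → C_y = 318980/700 = 455.686 ≈ 455.7 N.
ΣF_y = 0: A_y + 455.686 − 410 = 0 → A_y = -45.69 N.
ΣF_x = 0: no horizontal applied forces, so A_x = 0.

A_x = 0, A_y = -45.69 N, C_y = 455.7 N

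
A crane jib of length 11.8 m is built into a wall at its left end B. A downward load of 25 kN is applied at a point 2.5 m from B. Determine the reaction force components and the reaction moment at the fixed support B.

ΣF_x = 0: B_x = 0.
ΣF_y = 0: B_y − 25 = 0 → B_y = 25.00 kN.
ΣM about B: M_B − 25·2.5 = 0 → M_B = 62.50 kN·m.

B_x = 0, B_y = 25.00 kN, M_B = 62.50 kN·m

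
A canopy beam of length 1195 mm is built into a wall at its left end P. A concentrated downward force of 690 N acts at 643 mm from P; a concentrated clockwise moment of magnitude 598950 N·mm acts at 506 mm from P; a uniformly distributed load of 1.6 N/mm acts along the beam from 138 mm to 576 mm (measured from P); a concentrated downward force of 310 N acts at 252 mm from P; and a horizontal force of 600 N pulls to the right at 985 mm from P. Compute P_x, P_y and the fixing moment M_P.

Resultant of the distributed load: 1.6 × 438 = 700.8 N at 357 mm from P.
ΣF_x = 0: P_x + 600 = 0 → P_x = -600.0 N.
ΣF_y = 0: P_y − 690 − 1.6·438 − 310 = 0 → P_y = 1701 N.
ΣM about P: M_P − 690·643 − 598950 − (1.6·438)·357 − 310·252 = 0 → M_P = 1371000 N·mm.

P_x = -600.0 N, P_y = 1701 N, M_P = 1371000 N·mm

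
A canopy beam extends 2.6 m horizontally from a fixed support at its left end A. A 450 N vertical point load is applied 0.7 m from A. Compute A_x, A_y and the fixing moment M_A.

ΣF_x = 0: A_x = 0.
ΣF_y = 0: A_y − 450 = 0 → A_y = 450.0 N.
ΣM about A: M_A − 450·0.7 = 0 → M_A = 315.0 N·m.

A_x = 0, A_y = 450.0 N, M_A = 315.0 N·m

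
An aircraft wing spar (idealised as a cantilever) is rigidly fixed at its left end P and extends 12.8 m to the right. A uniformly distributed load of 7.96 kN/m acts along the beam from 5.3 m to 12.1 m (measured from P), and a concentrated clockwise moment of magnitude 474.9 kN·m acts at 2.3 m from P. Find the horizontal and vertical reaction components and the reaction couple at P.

Resultant of the distributed load: 7.96 × 6.8 = 54.128 kN at 8.7 m from P.
ΣF_x = 0: P_x = 0.
ΣF_y = 0: P_y − 7.96·6.8 = 0 → P_y = 54.13 kN.
ΣM about P: M_P − (7.96·6.8)·8.7 − 474.9 = 0 → M_P = 945.8 kN·m.

P_x = 0, P_y = 54.13 kN, M_P = 945.8 kN·m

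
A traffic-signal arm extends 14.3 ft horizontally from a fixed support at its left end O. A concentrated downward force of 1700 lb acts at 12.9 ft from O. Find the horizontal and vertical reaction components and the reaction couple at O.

ΣF_x = 0: O_x = 0.
ΣF_y = 0: O_y − 1700 = 0 → O_y = 1700 lb.
ΣM about O: M_O − 1700·12.9 = 0 → M_O = 21930 lb·ft.

O_x = 0, O_y = 1700 lb, M_O = 21930 lb·ft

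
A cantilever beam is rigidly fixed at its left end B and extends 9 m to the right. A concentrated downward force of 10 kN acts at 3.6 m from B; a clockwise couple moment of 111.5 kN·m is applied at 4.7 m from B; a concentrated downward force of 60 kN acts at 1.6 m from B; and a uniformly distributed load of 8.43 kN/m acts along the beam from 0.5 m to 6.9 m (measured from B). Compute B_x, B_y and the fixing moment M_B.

B_x = 0, B_y = 124.0 kN, M_B = 443.1 kN·m

Resultant of the distributed load: 8.43 × 6.4 = 53.952 kN at 3.7 m from B.
ΣF_x = 0: B_x = 0.
ΣF_y = 0: B_y − 10 − 60 − 8.43·6.4 = 0 → B_y = 124.0 kN.
ΣM about B: M_B − 10·3.6 − 111.5 − 60·1.6 − (8.43·6.4)·3.7 = 0 → M_B = 443.1 kN·m.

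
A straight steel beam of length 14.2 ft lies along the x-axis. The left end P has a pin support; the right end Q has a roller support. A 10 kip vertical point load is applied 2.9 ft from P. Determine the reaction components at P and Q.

Moments about P: Q_y·14.2 − 10·2.9 = 0 → Q_y = 29/14.2 = 2.04225 ≈ 2.042 kip.
ΣF_y = 0: P_y + 2.04225 − 10 = 0 → P_y = 7.958 kip.
ΣF_x = 0: no horizontal applied forces, so P_x = 0.

P_x = 0, P_y = 7.958 kip, Q_y = 2.042 kip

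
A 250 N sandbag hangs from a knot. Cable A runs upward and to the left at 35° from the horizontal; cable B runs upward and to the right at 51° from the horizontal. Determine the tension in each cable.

ΣF_x = 0: −T_A·cos35° + T_B·cos51° = 0 → T_B = 1.30165·T_A.
ΣF_y = 0: T_A·sin35° + T_B·sin51° = 250.
Substitute: T_A·(0.573576 + 1.30165·0.777146) = 250 → T_A = 157.714 ≈ 157.7 N.
Then T_B = 1.30165 × 157.714 = 205.3 N.

T_A = 157.7 N, T_B = 205.3 N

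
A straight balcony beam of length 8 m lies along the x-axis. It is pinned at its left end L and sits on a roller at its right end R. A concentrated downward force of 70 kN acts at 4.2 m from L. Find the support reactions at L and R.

L_x = 0, L_y = 33.25 kN, R_y = 36.75 kN

Taking moments about L: R_y·8 − 70·4.2 = 0 → R_y = 294/8 = 36.75 kN.
ΣF_y = 0: L_y + 36.75 − 70 = 0 → L_y = 33.25 kN.
ΣF_x = 0: no horizontal applied forces, so L_x = 0.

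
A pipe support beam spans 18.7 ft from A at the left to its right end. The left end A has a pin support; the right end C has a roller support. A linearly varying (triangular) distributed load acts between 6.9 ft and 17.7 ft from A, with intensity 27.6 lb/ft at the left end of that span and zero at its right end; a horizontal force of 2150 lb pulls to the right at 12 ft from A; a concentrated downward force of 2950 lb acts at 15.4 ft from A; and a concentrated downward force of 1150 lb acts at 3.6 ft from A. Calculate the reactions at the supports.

A_x = -2150 lb, A_y = 1515 lb, C_y = 2734 lb

Resultant of the triangular load: ½ × 27.6 × 10.8 = 149.04 lb, acting at 10.5 ft from A (one-third of the span from the peak).
Moments about A: C_y·18.7 − (½·27.6·10.8)·10.5 − 2950·15.4 − 1150·3.6 = 0 → C_y = 51134.92/18.7 = 2734.49 ≈ 2734 lb.
ΣF_y = 0: A_y + 2734.49 − ½·27.6·10.8 − 2950 − 1150 = 0 → A_y = 1515 lb.
ΣF_x = 0: A_x + 2150 = 0 → A_x = -2150 lb.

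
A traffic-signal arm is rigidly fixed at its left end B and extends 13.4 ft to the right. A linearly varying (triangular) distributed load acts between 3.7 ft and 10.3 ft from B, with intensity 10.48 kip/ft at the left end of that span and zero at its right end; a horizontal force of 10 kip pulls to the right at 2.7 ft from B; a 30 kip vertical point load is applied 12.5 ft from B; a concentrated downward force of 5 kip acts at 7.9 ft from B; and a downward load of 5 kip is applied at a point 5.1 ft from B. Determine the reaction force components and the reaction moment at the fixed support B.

B_x = -10.00 kip, B_y = 74.58 kip, M_B = 644.0 kip·ft

Resultant of the triangular load: ½ × 10.48 × 6.6 = 34.584 kip, acting at 5.9 ft from B (one-third of the span from the peak).
ΣF_x = 0: B_x + 10 = 0 → B_x = -10.00 kip.
ΣF_y = 0: B_y − ½·10.48·6.6 − 30 − 5 − 5 = 0 → B_y = 74.58 kip.
ΣM about B: M_B − (½·10.48·6.6)·5.9 − 30·12.5 − 5·7.9 − 5·5.1 = 0 → M_B = 644.0 kip·ft.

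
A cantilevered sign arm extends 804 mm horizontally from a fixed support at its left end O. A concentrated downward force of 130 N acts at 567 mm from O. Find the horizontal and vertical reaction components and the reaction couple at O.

ΣF_x = 0: O_x = 0.
ΣF_y = 0: O_y − 130 = 0 → O_y = 130.0 N.
ΣM about O: M_O − 130·567 = 0 → M_O = 73710 N·mm.

O_x = 0, O_y = 130.0 N, M_O = 73710 N·mm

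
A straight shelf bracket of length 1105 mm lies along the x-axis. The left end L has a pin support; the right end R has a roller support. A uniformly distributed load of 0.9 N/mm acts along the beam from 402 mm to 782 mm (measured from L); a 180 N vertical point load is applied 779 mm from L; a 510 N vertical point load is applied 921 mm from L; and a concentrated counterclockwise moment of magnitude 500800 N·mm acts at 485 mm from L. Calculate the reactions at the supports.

Resultant of the distributed load: 0.9 × 380 = 342 N at 592 mm from L.
Taking moments about L: R_y·1105 − (0.9·380)·592 − 180·779 − 510·921 + 500800 = 0 → R_y = 311594/1105 = 281.986 ≈ 282.0 N.
ΣF_y = 0: L_y + 281.986 − 0.9·380 − 180 − 510 = 0 → L_y = 750.0 N.
ΣF_x = 0: no horizontal applied forces, so L_x = 0.

L_x = 0, L_y = 750.0 N, R_y = 282.0 N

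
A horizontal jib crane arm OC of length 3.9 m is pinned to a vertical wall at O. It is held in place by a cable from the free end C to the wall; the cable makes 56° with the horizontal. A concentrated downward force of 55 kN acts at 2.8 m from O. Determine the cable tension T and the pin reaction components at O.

ΣM about O: T·sin56°·3.9 − 55·2.8 = 0 → T = 154/(3.9·0.829038) = 47.6301 ≈ 47.63 kN.
ΣF_x = 0: O_x − T·cos56° = 0 → O_x = 47.6301 × 0.559193 = 26.63 kN.
ΣF_y = 0: O_y + T·sin56° − 55 = 0 → O_y = 55 − 47.6301 × 0.829038 = 15.51 kN.

T = 47.63 kN, O_x = 26.63 kN, O_y = 15.51 kN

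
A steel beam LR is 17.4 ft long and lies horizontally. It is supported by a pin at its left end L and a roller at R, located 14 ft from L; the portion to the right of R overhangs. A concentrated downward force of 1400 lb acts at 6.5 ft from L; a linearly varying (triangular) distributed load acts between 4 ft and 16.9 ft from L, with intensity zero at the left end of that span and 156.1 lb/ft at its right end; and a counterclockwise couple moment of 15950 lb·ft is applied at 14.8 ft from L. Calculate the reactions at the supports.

Resultant of the triangular load: ½ × 156.1 × 12.9 = 1006.845 lb, acting at 12.6 ft from L (one-third of the span from the peak).
Taking moments about L: R_y·14 − 1400·6.5 − (½·156.1·12.9)·12.6 + 15950 = 0 → R_y = 5836.247/14 = 416.875 ≈ 416.9 lb.
ΣF_y = 0: L_y + 416.875 − 1400 − ½·156.1·12.9 = 0 → L_y = 1990 lb.
ΣF_x = 0: no horizontal applied forces, so L_x = 0.

L_x = 0, L_y = 1990 lb, R_y = 416.9 lb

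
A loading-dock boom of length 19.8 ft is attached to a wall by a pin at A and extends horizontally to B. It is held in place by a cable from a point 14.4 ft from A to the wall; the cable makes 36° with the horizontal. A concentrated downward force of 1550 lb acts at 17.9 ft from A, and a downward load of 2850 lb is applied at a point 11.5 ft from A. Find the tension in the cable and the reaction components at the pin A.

T = 7150 lb, A_x = 5785 lb, A_y = 197.2 lb

ΣM about A: T·sin36°·14.4 − 1550·17.9 − 2850·11.5 = 0 → T = 60520/(14.4·0.587785) = 7150.2 ≈ 7150 lb.
ΣF_x = 0: A_x − T·cos36° = 0 → A_x = 7150.2 × 0.809017 = 5785 lb.
ΣF_y = 0: A_y + T·sin36° − 1550 − 2850 = 0 → A_y = 4400 − 7150.2 × 0.587785 = 197.2 lb.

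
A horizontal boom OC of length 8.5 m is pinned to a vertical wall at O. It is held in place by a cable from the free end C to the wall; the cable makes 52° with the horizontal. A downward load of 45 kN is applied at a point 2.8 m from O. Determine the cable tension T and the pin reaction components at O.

ΣM about O: T·sin52°·8.5 − 45·2.8 = 0 → T = 126/(8.5·0.788011) = 18.8113 ≈ 18.81 kN.
ΣF_x = 0: O_x − T·cos52° = 0 → O_x = 18.8113 × 0.615661 = 11.58 kN.
ΣF_y = 0: O_y + T·sin52° − 45 = 0 → O_y = 45 − 18.8113 × 0.788011 = 30.18 kN.

T = 18.81 kN, O_x = 11.58 kN, O_y = 30.18 kN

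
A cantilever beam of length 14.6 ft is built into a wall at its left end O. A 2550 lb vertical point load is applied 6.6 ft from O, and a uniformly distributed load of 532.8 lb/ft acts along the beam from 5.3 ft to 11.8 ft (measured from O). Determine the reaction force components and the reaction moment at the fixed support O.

Resultant of the distributed load: 532.8 × 6.5 = 3463.2 lb at 8.55 ft from O.
ΣF_x = 0: O_x = 0.
ΣF_y = 0: O_y − 2550 − 532.8·6.5 = 0 → O_y = 6013 lb.
ΣM about O: M_O − 2550·6.6 − (532.8·6.5)·8.55 = 0 → M_O = 46440 lb·ft.

O_x = 0, O_y = 6013 lb, M_O = 46440 lb·ft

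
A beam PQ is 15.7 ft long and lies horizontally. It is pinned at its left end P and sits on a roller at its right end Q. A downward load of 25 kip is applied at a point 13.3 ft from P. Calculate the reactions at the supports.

P_x = 0, P_y = 3.822 kip, Q_y = 21.18 kip

ΣM about P: Q_y·15.7 − 25·13.3 = 0 → Q_y = 332.5/15.7 = 21.1783 ≈ 21.18 kip.
ΣF_y = 0: P_y + 21.1783 − 25 = 0 → P_y = 3.822 kip.
ΣF_x = 0: no horizontal applied forces, so P_x = 0.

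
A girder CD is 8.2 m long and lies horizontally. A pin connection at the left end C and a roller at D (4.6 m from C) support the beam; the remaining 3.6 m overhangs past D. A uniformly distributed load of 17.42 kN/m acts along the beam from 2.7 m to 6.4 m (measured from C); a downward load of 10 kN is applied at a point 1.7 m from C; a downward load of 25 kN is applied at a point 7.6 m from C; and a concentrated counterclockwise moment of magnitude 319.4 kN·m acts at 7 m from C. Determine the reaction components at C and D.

C_x = 0, C_y = 60.14 kN, D_y = 39.32 kN

Resultant of the distributed load: 17.42 × 3.7 = 64.454 kN at 4.55 m from C.
Taking moments about C: D_y·4.6 − (17.42·3.7)·4.55 − 10·1.7 − 25·7.6 + 319.4 = 0 → D_y = 180.8657/4.6 = 39.3186 ≈ 39.32 kN.
ΣF_y = 0: C_y + 39.3186 − 17.42·3.7 − 10 − 25 = 0 → C_y = 60.14 kN.
ΣF_x = 0: no horizontal applied forces, so C_x = 0.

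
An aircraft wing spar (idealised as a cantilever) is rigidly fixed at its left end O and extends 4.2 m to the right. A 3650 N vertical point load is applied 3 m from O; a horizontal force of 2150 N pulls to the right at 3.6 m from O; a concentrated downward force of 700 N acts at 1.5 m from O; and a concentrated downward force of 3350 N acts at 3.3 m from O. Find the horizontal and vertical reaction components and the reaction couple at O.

ΣF_x = 0: O_x + 2150 = 0 → O_x = -2150 N.
ΣF_y = 0: O_y − 3650 − 700 − 3350 = 0 → O_y = 7700 N.
ΣM about O: M_O − 3650·3 − 700·1.5 − 3350·3.3 = 0 → M_O = 23060 N·m.

O_x = -2150 N, O_y = 7700 N, M_O = 23060 N·m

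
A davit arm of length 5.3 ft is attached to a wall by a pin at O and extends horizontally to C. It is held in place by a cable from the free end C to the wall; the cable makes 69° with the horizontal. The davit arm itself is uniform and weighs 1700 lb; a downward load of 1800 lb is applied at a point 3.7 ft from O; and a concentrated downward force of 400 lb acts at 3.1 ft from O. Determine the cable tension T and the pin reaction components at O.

T = 2507 lb, O_x = 898.5 lb, O_y = 1559 lb

ΣM about O: T·sin69°·5.3 − 1700·2.65 − 1800·3.7 − 400·3.1 = 0 → T = 12405/(5.3·0.93358) = 2507.09 ≈ 2507 lb.
ΣF_x = 0: O_x − T·cos69° = 0 → O_x = 2507.09 × 0.358368 = 898.5 lb.
ΣF_y = 0: O_y + T·sin69° − 1700 − 1800 − 400 = 0 → O_y = 3900 − 2507.09 × 0.93358 = 1559 lb.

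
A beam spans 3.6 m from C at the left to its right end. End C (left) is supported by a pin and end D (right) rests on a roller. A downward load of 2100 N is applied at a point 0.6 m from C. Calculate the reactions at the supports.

ΣM about C: D_y·3.6 − 2100·0.6 = 0 → D_y = 1260/3.6 = 350.0 N.
ΣF_y = 0: C_y + 350 − 2100 = 0 → C_y = 1750 N.
ΣF_x = 0: no horizontal applied forces, so C_x = 0.

C_x = 0, C_y = 1750 N, D_y = 350.0 N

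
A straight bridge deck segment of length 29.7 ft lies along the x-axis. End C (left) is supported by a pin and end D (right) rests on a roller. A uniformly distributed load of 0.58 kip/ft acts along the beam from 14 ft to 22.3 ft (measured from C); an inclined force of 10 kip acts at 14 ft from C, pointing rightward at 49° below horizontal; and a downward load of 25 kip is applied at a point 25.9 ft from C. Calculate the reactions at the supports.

C_x = -6.561 kip, C_y = 9.060 kip, D_y = 28.30 kip

Resultant of the distributed load: 0.58 × 8.3 = 4.814 kip at 18.15 ft from C.
Moments about C: D_y·29.7 − (0.58·8.3)·18.15 − 10·sin49°·14 − 25·25.9 = 0 → D_y = 840.533/29.7 = 28.3008 ≈ 28.30 kip.
ΣF_y = 0: C_y + 28.3008 − 0.58·8.3 − 10·sin49° − 25 = 0 → C_y = 9.060 kip.
ΣF_x = 0: C_x + 10·cos49° = 0 → C_x = -6.561 kip.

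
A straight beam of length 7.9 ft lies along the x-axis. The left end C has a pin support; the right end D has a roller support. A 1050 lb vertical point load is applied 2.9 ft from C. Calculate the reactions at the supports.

Moments about C: D_y·7.9 − 1050·2.9 = 0 → D_y = 3045/7.9 = 385.443 ≈ 385.4 lb.
ΣF_y = 0: C_y + 385.443 − 1050 = 0 → C_y = 664.6 lb.
ΣF_x = 0: no horizontal applied forces, so C_x = 0.

C_x = 0, C_y = 664.6 lb, D_y = 385.4 lb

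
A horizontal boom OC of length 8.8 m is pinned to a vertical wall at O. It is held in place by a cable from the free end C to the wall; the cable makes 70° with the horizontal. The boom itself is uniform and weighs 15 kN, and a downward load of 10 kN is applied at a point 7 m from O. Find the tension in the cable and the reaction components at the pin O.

T = 16.45 kN, O_x = 5.625 kN, O_y = 9.545 kN

ΣM about O: T·sin70°·8.8 − 15·4.4 − 10·7 = 0 → T = 136/(8.8·0.939693) = 16.4464 ≈ 16.45 kN.
ΣF_x = 0: O_x − T·cos70° = 0 → O_x = 16.4464 × 0.34202 = 5.625 kN.
ΣF_y = 0: O_y + T·sin70° − 15 − 10 = 0 → O_y = 25 − 16.4464 × 0.939693 = 9.545 kN.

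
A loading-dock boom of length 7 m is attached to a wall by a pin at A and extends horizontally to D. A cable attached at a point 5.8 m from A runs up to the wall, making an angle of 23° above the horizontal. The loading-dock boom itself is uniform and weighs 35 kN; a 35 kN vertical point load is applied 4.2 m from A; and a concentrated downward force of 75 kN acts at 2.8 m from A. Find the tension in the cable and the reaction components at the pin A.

ΣM about A: T·sin23°·5.8 − 35·3.5 − 35·4.2 − 75·2.8 = 0 → T = 479.5/(5.8·0.390731) = 211.584 ≈ 211.6 kN.
ΣF_x = 0: A_x − T·cos23° = 0 → A_x = 211.584 × 0.920505 = 194.8 kN.
ΣF_y = 0: A_y + T·sin23° − 35 − 35 − 75 = 0 → A_y = 145 − 211.584 × 0.390731 = 62.33 kN.

T = 211.6 kN, A_x = 194.8 kN, A_y = 62.33 kN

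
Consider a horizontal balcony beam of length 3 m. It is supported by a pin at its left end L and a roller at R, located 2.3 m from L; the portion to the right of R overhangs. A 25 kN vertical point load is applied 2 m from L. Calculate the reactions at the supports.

L_x = 0, L_y = 3.261 kN, R_y = 21.74 kN

ΣM about L: R_y·2.3 − 25·2 = 0 → R_y = 50/2.3 = 21.7391 ≈ 21.74 kN.
ΣF_y = 0: L_y + 21.7391 − 25 = 0 → L_y = 3.261 kN.
ΣF_x = 0: no horizontal applied forces, so L_x = 0.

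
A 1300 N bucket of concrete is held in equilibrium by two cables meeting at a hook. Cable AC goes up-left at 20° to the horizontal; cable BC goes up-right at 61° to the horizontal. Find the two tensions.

ΣF_x = 0: −T_AC·cos20° + T_BC·cos61° = 0 → T_BC = 1.93827·T_AC.
ΣF_y = 0: T_AC·sin20° + T_BC·sin61° = 1300.
Substitute: T_AC·(0.34202 + 1.93827·0.87462) = 1300 → T_AC = 638.109 ≈ 638.1 N.
Then T_BC = 1.93827 × 638.109 = 1237 N.

T_AC = 638.1 N, T_BC = 1237 N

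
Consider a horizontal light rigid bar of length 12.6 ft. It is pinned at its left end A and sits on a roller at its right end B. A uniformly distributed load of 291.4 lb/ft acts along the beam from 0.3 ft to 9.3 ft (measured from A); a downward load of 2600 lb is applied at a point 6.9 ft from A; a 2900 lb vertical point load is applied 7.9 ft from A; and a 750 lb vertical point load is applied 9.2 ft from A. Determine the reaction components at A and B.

Resultant of the distributed load: 291.4 × 9 = 2622.6 lb at 4.8 ft from A.
Moments about A: B_y·12.6 − (291.4·9)·4.8 − 2600·6.9 − 2900·7.9 − 750·9.2 = 0 → B_y = 60338.48/12.6 = 4788.77 ≈ 4789 lb.
ΣF_y = 0: A_y + 4788.77 − 291.4·9 − 2600 − 2900 − 750 = 0 → A_y = 4084 lb.
ΣF_x = 0: no horizontal applied forces, so A_x = 0.

A_x = 0, A_y = 4084 lb, B_y = 4789 lb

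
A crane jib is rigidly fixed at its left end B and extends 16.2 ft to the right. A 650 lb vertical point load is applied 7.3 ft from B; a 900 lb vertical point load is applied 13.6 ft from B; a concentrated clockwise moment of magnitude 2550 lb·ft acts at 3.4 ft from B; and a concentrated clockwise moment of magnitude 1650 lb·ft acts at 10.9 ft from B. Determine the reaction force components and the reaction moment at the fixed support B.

B_x = 0, B_y = 1550 lb, M_B = 21180 lb·ft

ΣF_x = 0: B_x = 0.
ΣF_y = 0: B_y − 650 − 900 = 0 → B_y = 1550 lb.
ΣM about B: M_B − 650·7.3 − 900·13.6 − 2550 − 1650 = 0 → M_B = 21180 lb·ft.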